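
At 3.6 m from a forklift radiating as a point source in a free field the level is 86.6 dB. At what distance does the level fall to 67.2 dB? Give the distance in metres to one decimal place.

33.6 m

For a point source L₁ − L₂ = 20·log₁₀(r₂/r₁), so r₂ = r₁·10^((L₁−L₂)/20).
r₂ = 3.6·10^((86.6−67.2)/20) = 3.6·10^(19.4/20) = 33.60 m.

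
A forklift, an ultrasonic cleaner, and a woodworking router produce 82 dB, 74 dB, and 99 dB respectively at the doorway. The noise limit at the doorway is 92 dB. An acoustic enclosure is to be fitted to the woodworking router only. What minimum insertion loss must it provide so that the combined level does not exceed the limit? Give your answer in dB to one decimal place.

Fixed contribution from the other sources: Σ 10^(L/10) = 10^(82/10) + 10^(74/10) = 1.836e+08 (82.64 dB).
To meet 92 dB overall, the treated woodworking router may contribute at most 10^(92/10) − 1.836e+08 = 1.401e+09, i.e. 91.47 dB.
Required insertion loss = 99 − 91.47 = 7.53 dB.

7.5 dB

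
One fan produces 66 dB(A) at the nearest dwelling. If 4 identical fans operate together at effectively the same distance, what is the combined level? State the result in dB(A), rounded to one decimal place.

72.0 dB(A)

N identical incoherent sources raise the level by 10·log₁₀ N.
L_total = 66 + 10·log₁₀(4) = 66 + 6.021 = 72.02 dB(A).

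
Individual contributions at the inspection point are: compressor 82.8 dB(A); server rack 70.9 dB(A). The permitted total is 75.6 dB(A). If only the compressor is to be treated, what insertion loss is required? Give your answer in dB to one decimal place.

9.0 dB

Everything except the compressor sums to 10^(70.9/10) = 1.230e+07 in linear terms, 70.90 dB(A).
To meet 75.6 dB(A) overall, the treated compressor may contribute at most 10^(75.6/10) − 1.230e+07 = 2.401e+07, i.e. 73.80 dB(A).
Required insertion loss = 82.8 − 73.80 = 9.00 dB.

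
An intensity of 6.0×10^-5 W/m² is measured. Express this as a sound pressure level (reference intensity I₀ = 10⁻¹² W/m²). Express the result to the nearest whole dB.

78 dB

L = 10·log₁₀(I/I₀) = 10·log₁₀(6.0×10^-5/10⁻¹²) = 10·log₁₀(6.0×10^7).
L = 10·(0.7782 + 7) = 77.78 dB.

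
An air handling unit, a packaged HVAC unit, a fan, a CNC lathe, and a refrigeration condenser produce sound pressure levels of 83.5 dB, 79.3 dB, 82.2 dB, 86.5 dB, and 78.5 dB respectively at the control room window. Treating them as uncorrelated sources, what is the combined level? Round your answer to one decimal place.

For uncorrelated sources the intensities add, so convert each level to linear form, sum, and take 10·log₁₀ of the total.
Σ 10^(L/10) = 10^(83.5/10) + 10^(79.3/10) + 10^(82.2/10) + 10^(86.5/10) + 10^(78.5/10) = 9.924e+08.
L_total = 10·log₁₀(9.924e+08) = 89.97 dB.

90.0 dB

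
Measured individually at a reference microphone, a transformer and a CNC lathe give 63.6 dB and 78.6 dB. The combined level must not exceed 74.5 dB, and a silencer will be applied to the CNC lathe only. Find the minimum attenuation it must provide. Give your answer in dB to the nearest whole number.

Everything except the CNC lathe sums to 10^(63.6/10) = 2.291e+06 in linear terms, 63.60 dB.
To meet 74.5 dB overall, the treated CNC lathe may contribute at most 10^(74.5/10) − 2.291e+06 = 2.589e+07, i.e. 74.13 dB.
So the CNC lathe must be reduced from 78.6 to 74.13 dB: IL = 4.47 dB.

4 dB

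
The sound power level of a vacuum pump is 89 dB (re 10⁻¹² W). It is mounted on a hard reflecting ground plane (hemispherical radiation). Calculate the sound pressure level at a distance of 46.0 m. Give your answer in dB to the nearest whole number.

48 dB

Free-field hemispherical radiation: L_p = L_w − 10·log₁₀(2π·r²), r = 46.0 m.
2π·r² = 1.33e+04 m², 10·log₁₀ of that is 41.237 dB.
L_p = 89 − 41.237 = 47.76 dB.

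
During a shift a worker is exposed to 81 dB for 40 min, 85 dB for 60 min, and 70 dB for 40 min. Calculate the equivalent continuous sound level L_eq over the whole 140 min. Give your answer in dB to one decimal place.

The energy average is taken in the linear domain: L_eq = 10·log₁₀[(Σ tᵢ·10^(Lᵢ/10))/T], T = 140 min.
Σ tᵢ·10^(Lᵢ/10) = 40·10^(81/10) + 60·10^(85/10) + 40·10^(70/10) = 2.441e+10.
L_eq = 10·log₁₀(2.441e+10/140) = 82.41 dB.

82.4 dB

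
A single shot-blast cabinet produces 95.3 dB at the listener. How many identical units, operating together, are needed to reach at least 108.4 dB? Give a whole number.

Need L₁ + 10·log₁₀ N ≥ 108.4, i.e. log₁₀ N ≥ 1.31.
N ≥ 10^(13.1/10) = 20.417, so N = 21.

21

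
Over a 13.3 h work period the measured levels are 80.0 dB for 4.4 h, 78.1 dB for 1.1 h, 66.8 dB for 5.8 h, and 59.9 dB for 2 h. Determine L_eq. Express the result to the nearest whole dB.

The energy average is taken in the linear domain: L_eq = 10·log₁₀[(Σ tᵢ·10^(Lᵢ/10))/T], T = 13.3 h.
Σ tᵢ·10^(Lᵢ/10) = 4.4·10^(80.0/10) + 1.1·10^(78.1/10) + 5.8·10^(66.8/10) + 2·10^(59.9/10) = 5.407e+08.
L_eq = 10·log₁₀(5.407e+08/13.3) = 76.09 dB.

76 dB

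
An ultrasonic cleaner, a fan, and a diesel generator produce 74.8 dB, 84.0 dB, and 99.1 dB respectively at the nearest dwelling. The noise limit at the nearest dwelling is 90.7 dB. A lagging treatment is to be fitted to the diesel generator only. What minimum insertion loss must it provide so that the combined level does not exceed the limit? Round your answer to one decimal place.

9.6 dB

Everything except the diesel generator sums to 10^(74.8/10) + 10^(84.0/10) = 2.814e+08 in linear terms, 84.49 dB.
The limit corresponds to 10^(90.7/10) = 1.175e+09; subtracting the fixed part leaves 8.935e+08 for the diesel generator, i.e. 89.51 dB.
Required insertion loss = 99.1 − 89.51 = 9.59 dB.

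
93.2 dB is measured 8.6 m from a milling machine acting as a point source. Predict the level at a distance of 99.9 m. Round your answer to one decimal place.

71.9 dB

Point-source attenuation: ΔL = 20·log₁₀(r₂/r₁) = 20·log₁₀(99.9/8.6) = 21.301 dB.
L₂ = 93.2 − 20·log₁₀(99.9/8.6) = 93.2 − 21.301 = 71.90 dB.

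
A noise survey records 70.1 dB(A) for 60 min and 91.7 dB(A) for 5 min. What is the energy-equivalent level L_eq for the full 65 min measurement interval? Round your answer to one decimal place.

L_eq = 10·log₁₀[(1/T)·Σ tᵢ·10^(Lᵢ/10)] with T = 65 min.
Σ tᵢ·10^(Lᵢ/10) = 60·10^(70.1/10) + 5·10^(91.7/10) = 8.010e+09.
L_eq = 10·log₁₀(8.010e+09/65) = 80.91 dB(A).

80.9 dB(A)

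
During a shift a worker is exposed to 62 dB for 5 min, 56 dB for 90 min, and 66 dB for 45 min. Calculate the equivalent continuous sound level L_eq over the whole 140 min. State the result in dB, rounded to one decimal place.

62.0 dB

L_eq = 10·log₁₀[(1/T)·Σ tᵢ·10^(Lᵢ/10)] with T = 140 min.
Σ tᵢ·10^(Lᵢ/10) = 5·10^(62/10) + 90·10^(56/10) + 45·10^(66/10) = 2.229e+08.
L_eq = 10·log₁₀(2.229e+08/140) = 62.02 dB.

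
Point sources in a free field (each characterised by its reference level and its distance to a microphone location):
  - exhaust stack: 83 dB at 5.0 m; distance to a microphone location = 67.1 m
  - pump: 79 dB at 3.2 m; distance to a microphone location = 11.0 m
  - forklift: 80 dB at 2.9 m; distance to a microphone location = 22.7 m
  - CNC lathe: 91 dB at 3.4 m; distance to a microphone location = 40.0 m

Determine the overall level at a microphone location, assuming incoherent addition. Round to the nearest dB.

Apply inverse-square spreading to bring every level to the receiver, then sum 10^(L/10).
exhaust stack: 83 − 20·log₁₀(67.1/5.0) = 83 − 22.56 = 60.44 dB.
pump: 79 − 20·log₁₀(11.0/3.2) = 79 − 10.72 = 68.28 dB.
forklift: 80 − 20·log₁₀(22.7/2.9) = 80 − 17.87 = 62.13 dB.
CNC lathe: 91 − 20·log₁₀(40.0/3.4) = 91 − 21.41 = 69.59 dB.
Σ 10^(L/10) = 1.856e+07 → L_total = 10·log₁₀(1.856e+07) = 72.69 dB.

73 dB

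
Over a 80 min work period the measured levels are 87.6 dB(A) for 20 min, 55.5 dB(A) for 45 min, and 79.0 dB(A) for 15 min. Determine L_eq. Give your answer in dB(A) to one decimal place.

82.0 dB(A)

Weight each interval's intensity by its duration and average over T = 80 min:
Σ tᵢ·10^(Lᵢ/10) = 20·10^(87.6/10) + 45·10^(55.5/10) + 15·10^(79.0/10) = 1.272e+10.
L_eq = 10·log₁₀(1.272e+10/80) = 82.01 dB(A).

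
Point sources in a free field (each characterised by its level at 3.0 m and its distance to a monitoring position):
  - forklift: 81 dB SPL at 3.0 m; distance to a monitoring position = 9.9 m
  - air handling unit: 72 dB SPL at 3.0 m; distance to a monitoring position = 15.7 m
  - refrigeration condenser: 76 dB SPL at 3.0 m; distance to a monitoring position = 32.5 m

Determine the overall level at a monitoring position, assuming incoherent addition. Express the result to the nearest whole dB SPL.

Propagate each source to the receiver with L = L_ref − 20·log₁₀(r/r_ref), then add intensities.
forklift: 81 − 20·log₁₀(9.9/3.0) = 81 − 10.37 = 70.63 dB SPL.
air handling unit: 72 − 20·log₁₀(15.7/3.0) = 72 − 14.38 = 57.62 dB SPL.
refrigeration condenser: 76 − 20·log₁₀(32.5/3.0) = 76 − 20.70 = 55.30 dB SPL.
Σ 10^(L/10) = 1.248e+07 → L_total = 10·log₁₀(1.248e+07) = 70.96 dB SPL.

71 dB SPL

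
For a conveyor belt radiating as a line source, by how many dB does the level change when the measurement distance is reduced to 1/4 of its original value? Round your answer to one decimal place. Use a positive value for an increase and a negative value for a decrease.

+6.0 dB

A line source loses 3 dB per doubling of distance; generally ΔL = −10·log₁₀(r₂/r₁).
ΔL = −10·log₁₀(0.25) = +6.02 dB.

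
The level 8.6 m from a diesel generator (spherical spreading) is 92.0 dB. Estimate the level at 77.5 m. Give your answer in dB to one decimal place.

72.9 dB

For a point source, L₂ = L₁ − 20·log₁₀(r₂/r₁).
L₂ = 92.0 − 20·log₁₀(77.5/8.6) = 92.0 − 19.096 = 72.90 dB.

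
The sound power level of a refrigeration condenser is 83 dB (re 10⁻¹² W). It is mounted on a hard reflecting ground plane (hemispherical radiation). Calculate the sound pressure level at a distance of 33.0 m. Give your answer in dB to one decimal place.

44.6 dB

Free-field hemispherical radiation: L_p = L_w − 10·log₁₀(2π·r²), r = 33.0 m.
2π·r² = 6842 m², 10·log₁₀ of that is 38.352 dB.
L_p = 83 − 38.352 = 44.65 dB.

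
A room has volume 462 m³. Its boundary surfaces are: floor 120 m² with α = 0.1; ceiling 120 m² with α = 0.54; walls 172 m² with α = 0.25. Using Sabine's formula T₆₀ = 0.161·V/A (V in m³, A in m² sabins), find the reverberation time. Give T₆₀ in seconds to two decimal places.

0.62 s

Summing Sᵢαᵢ: 120·0.1 + 120·0.54 + 172·0.25 = 119.80 m².
T₆₀ = 0.161·V/A = 0.161·462/119.80 = 0.621 s.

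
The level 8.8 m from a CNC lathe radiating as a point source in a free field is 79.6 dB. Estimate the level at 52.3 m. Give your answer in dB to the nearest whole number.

64 dB

Spherical spreading from a point source gives a 20·log₁₀(r₂/r₁) drop.
L₂ = 79.6 − 20·log₁₀(52.3/8.8) = 79.6 − 15.480 = 64.12 dB.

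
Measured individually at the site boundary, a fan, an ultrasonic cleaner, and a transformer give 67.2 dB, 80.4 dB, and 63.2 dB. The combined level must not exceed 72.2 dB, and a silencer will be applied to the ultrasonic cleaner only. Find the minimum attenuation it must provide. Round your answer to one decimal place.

Everything except the ultrasonic cleaner sums to 10^(67.2/10) + 10^(63.2/10) = 7.337e+06 in linear terms, 68.66 dB.
The limit corresponds to 10^(72.2/10) = 1.660e+07; subtracting the fixed part leaves 9.258e+06 for the ultrasonic cleaner, i.e. 69.67 dB.
So the ultrasonic cleaner must be reduced from 80.4 to 69.67 dB: IL = 10.73 dB.

10.7 dB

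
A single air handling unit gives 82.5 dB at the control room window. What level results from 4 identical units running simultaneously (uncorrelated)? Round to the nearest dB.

89 dB

L_total = L₁ + 10·log₁₀ N for N identical incoherent sources.
L_total = 82.5 + 10·log₁₀(4) = 82.5 + 6.021 = 88.52 dB.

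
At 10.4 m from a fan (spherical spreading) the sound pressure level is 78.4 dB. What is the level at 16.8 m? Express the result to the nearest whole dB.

Point-source attenuation: ΔL = 20·log₁₀(r₂/r₁) = 20·log₁₀(16.8/10.4) = 4.166 dB.
L₂ = 78.4 − 20·log₁₀(16.8/10.4) = 78.4 − 4.166 = 74.23 dB.

74 dB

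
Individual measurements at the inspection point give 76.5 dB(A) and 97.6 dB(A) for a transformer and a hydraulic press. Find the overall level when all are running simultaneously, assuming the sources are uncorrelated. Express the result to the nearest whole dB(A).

Incoherent sources combine by intensity addition: L_total = 10·log₁₀(Σ 10^(L_i/10)).
Σ 10^(L/10) = 10^(76.5/10) + 10^(97.6/10) = 5.799e+09.
L_total = 10·log₁₀(5.799e+09) = 97.63 dB(A).

98 dB(A)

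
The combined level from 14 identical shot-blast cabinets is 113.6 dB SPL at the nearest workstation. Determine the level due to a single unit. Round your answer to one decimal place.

For N identical incoherent sources L_total = L₁ + 10·log₁₀ N, so L₁ = 113.6 − 10·log₁₀(14) = 113.6 − 11.461.

102.1 dB SPL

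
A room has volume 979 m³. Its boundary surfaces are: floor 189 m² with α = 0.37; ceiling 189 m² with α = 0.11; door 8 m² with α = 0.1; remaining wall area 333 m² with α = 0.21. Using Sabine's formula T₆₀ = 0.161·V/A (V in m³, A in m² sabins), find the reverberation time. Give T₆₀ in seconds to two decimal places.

0.98 s

Total absorption A = 189·0.37 + 189·0.11 + 8·0.1 + 333·0.21 = 161.45 m² sabins.
T₆₀ = 0.161 × 979 / 161.45 = 0.976 s.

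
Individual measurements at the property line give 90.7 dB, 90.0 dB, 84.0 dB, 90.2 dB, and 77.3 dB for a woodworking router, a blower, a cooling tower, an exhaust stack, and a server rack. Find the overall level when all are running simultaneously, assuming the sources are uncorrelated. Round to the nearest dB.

Incoherent sources combine by intensity addition: L_total = 10·log₁₀(Σ 10^(L_i/10)).
Σ 10^(L/10) = 10^(90.7/10) + 10^(90.0/10) + 10^(84.0/10) + 10^(90.2/10) + 10^(77.3/10) = 3.527e+09.
L_total = 10·log₁₀(3.527e+09) = 95.47 dB.

95 dB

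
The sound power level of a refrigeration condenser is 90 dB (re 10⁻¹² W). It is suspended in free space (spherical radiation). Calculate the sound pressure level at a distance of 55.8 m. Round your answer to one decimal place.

44.1 dB

L_p = L_w − 10·log₁₀(4π·r²) with r = 55.8 m.
4π·r² = 3.913e+04 m², 10·log₁₀ of that is 45.925 dB.
L_p = 90 − 45.925 = 44.08 dB.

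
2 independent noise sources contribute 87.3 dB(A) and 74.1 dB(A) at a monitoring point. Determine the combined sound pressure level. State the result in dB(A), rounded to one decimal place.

87.5 dB(A)

Incoherent sources combine by intensity addition: L_total = 10·log₁₀(Σ 10^(L_i/10)).
Σ 10^(L/10) = 10^(87.3/10) + 10^(74.1/10) = 5.627e+08.
L_total = 10·log₁₀(5.627e+08) = 87.50 dB(A).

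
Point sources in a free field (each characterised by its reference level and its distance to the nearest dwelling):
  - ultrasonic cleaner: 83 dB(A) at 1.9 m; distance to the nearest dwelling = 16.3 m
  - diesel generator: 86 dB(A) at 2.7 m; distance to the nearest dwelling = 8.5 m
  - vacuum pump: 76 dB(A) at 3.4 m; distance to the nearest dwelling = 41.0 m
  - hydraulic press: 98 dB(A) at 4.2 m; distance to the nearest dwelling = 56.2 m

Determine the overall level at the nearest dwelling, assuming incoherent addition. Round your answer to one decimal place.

Propagate each source to the receiver with L = L_ref − 20·log₁₀(r/r_ref), then add intensities.
ultrasonic cleaner: 83 − 20·log₁₀(16.3/1.9) = 83 − 18.67 = 64.33 dB(A).
diesel generator: 86 − 20·log₁₀(8.5/2.7) = 86 − 9.96 = 76.04 dB(A).
vacuum pump: 76 − 20·log₁₀(41.0/3.4) = 76 − 21.63 = 54.37 dB(A).
hydraulic press: 98 − 20·log₁₀(56.2/4.2) = 98 − 22.53 = 75.47 dB(A).
Σ 10^(L/10) = 7.839e+07 → L_total = 10·log₁₀(7.839e+07) = 78.94 dB(A).

78.9 dB(A)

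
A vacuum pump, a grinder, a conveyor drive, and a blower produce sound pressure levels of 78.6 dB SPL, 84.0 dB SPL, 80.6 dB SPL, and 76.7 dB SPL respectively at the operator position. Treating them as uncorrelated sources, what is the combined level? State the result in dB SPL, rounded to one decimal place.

86.9 dB SPL

Incoherent sources combine by intensity addition: L_total = 10·log₁₀(Σ 10^(L_i/10)).
Σ 10^(L/10) = 10^(78.6/10) + 10^(84.0/10) + 10^(80.6/10) + 10^(76.7/10) = 4.852e+08.
L_total = 10·log₁₀(4.852e+08) = 86.86 dB SPL.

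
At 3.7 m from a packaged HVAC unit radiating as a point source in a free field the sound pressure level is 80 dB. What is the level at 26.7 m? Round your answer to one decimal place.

62.8 dB

Spherical spreading from a point source gives a 20·log₁₀(r₂/r₁) drop.
L₂ = 80 − 20·log₁₀(26.7/3.7) = 80 − 17.166 = 62.83 dB.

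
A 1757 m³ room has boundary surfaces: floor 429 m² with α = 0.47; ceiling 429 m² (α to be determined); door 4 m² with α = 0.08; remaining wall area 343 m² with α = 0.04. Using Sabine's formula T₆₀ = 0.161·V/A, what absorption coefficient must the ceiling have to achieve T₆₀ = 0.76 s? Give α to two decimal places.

From T₆₀ = 0.161·V/A, the target T₆₀ = 0.76 s needs A = 0.161·1757/0.76 = 372.21 m².
Absorption from the other surfaces = 429·0.47 + 4·0.08 + 343·0.04 = 215.67 m², so the ceiling must supply 156.54 m² over 429 m².
α = 156.54/429 = 0.365.

0.36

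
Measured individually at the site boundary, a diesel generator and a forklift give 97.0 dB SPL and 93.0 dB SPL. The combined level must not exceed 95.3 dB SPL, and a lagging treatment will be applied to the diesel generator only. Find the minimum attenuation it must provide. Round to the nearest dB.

6 dB

The untreated sources together contribute 10^(93.0/10) = 1.995e+09, i.e. 93.00 dB SPL.
The limit corresponds to 10^(95.3/10) = 3.388e+09; subtracting the fixed part leaves 1.393e+09 for the diesel generator, i.e. 91.44 dB SPL.
So the diesel generator must be reduced from 97.0 to 91.44 dB SPL: IL = 5.56 dB.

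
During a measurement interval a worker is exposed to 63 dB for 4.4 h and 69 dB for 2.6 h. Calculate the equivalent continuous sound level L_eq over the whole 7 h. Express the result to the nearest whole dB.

The energy average is taken in the linear domain: L_eq = 10·log₁₀[(Σ tᵢ·10^(Lᵢ/10))/T], T = 7 h.
Σ tᵢ·10^(Lᵢ/10) = 4.4·10^(63/10) + 2.6·10^(69/10) = 2.943e+07.
L_eq = 10·log₁₀(2.943e+07/7) = 66.24 dB.

66 dB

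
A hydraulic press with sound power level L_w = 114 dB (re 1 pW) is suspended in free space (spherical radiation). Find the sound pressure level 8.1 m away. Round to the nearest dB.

85 dB

L_p = L_w − 10·log₁₀(4π·r²) with r = 8.1 m.
4π·r² = 824.5 m², 10·log₁₀ of that is 29.162 dB.
L_p = 114 − 29.162 = 84.84 dB.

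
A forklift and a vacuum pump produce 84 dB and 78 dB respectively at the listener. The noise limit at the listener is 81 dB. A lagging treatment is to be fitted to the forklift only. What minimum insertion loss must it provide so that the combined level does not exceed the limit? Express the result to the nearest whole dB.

6 dB

Fixed contribution from the other source: Σ 10^(L/10) = 10^(78/10) = 6.310e+07 (78.00 dB).
The limit corresponds to 10^(81/10) = 1.259e+08; subtracting the fixed part leaves 6.280e+07 for the forklift, i.e. 77.98 dB.
So the forklift must be reduced from 84 to 77.98 dB: IL = 6.02 dB.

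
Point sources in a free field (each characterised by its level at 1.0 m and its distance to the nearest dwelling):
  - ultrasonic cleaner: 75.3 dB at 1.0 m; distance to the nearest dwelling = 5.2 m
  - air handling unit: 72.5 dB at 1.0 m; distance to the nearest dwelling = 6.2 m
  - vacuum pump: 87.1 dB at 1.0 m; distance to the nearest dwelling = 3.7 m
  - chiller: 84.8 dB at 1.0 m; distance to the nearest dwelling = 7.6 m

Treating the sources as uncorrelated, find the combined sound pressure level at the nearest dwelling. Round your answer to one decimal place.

First find each source's level at the receiver (point-source: −20·log₁₀(r/r_ref)), then combine on an intensity basis.
ultrasonic cleaner: 75.3 − 20·log₁₀(5.2/1.0) = 75.3 − 14.32 = 60.98 dB.
air handling unit: 72.5 − 20·log₁₀(6.2/1.0) = 72.5 − 15.85 = 56.65 dB.
vacuum pump: 87.1 − 20·log₁₀(3.7/1.0) = 87.1 − 11.36 = 75.74 dB.
chiller: 84.8 − 20·log₁₀(7.6/1.0) = 84.8 − 17.62 = 67.18 dB.
Σ 10^(L/10) = 4.441e+07 → L_total = 10·log₁₀(4.441e+07) = 76.47 dB.

76.5 dB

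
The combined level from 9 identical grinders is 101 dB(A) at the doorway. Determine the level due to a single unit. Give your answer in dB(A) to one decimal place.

Dividing the total intensity by 9 lowers the level by 10·log₁₀ 9 = 9.542 dB: L₁ = 101 − 9.542.

91.5 dB(A)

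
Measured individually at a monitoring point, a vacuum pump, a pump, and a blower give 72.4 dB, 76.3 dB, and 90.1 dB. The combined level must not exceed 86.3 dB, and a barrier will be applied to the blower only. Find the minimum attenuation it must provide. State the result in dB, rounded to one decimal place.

4.5 dB

The untreated sources together contribute 10^(72.4/10) + 10^(76.3/10) = 6.004e+07, i.e. 77.78 dB.
The limit corresponds to 10^(86.3/10) = 4.266e+08; subtracting the fixed part leaves 3.665e+08 for the blower, i.e. 85.64 dB.
Required insertion loss = 90.1 − 85.64 = 4.46 dB.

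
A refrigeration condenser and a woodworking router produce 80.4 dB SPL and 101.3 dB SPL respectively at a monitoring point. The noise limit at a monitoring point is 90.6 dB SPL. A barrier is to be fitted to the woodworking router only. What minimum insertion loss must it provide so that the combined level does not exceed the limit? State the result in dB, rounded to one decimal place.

11.1 dB

Everything except the woodworking router sums to 10^(80.4/10) = 1.096e+08 in linear terms, 80.40 dB SPL.
The limit corresponds to 10^(90.6/10) = 1.148e+09; subtracting the fixed part leaves 1.039e+09 for the woodworking router, i.e. 90.16 dB SPL.
Required insertion loss = 101.3 − 90.16 = 11.14 dB.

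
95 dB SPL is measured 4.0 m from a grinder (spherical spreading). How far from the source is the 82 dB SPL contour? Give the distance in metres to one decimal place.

Point-source spreading drops the level by 20·log₁₀(r₂/r₁); inverting, r₂/r₁ = 10^(ΔL/20).
r₂ = 4.0·10^((95−82)/20) = 4.0·10^(13.0/20) = 17.87 m.

17.9 m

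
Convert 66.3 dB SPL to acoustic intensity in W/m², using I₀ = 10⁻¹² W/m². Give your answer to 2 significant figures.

4.3e-06 W/m²

I/I₀ = 10^(66.3/10) = 4.266e+06, so I = 4.266e+06 × 10⁻¹² W/m².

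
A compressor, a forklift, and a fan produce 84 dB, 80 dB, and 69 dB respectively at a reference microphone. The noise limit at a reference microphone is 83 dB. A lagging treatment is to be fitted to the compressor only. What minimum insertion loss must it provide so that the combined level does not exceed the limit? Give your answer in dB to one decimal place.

The untreated sources together contribute 10^(80/10) + 10^(69/10) = 1.079e+08, i.e. 80.33 dB.
The limit corresponds to 10^(83/10) = 1.995e+08; subtracting the fixed part leaves 9.158e+07 for the compressor, i.e. 79.62 dB.
Required insertion loss = 84 − 79.62 = 4.38 dB.

4.4 dB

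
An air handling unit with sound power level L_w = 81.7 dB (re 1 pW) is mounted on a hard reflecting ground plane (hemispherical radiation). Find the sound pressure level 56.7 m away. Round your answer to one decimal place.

38.6 dB

L_p = L_w − 10·log₁₀(2π·r²) with r = 56.7 m.
2π·r² = 2.02e+04 m², 10·log₁₀ of that is 43.053 dB.
L_p = 81.7 − 43.053 = 38.65 dB.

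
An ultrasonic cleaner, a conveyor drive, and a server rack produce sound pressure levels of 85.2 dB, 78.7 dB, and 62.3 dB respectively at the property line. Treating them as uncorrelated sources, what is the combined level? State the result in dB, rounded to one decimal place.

For uncorrelated sources the intensities add, so convert each level to linear form, sum, and take 10·log₁₀ of the total.
Σ 10^(L/10) = 10^(85.2/10) + 10^(78.7/10) + 10^(62.3/10) = 4.070e+08.
L_total = 10·log₁₀(4.070e+08) = 86.10 dB.

86.1 dB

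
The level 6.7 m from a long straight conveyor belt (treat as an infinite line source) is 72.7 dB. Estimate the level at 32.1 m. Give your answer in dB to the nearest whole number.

Line-source attenuation: ΔL = 10·log₁₀(r₂/r₁) = 10·log₁₀(32.1/6.7) = 6.804 dB.
L₂ = 72.7 − 10·log₁₀(32.1/6.7) = 72.7 − 6.804 = 65.90 dB.

66 dB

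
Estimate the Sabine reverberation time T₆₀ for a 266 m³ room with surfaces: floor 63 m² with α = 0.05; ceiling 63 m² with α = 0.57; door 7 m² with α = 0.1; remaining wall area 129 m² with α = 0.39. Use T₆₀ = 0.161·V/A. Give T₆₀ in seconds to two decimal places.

0.48 s

A = Σ Sᵢαᵢ = 63·0.05 + 63·0.57 + 7·0.1 + 129·0.39 = 90.07 m².
T₆₀ = 0.161·V/A = 0.161·266/90.07 = 0.475 s.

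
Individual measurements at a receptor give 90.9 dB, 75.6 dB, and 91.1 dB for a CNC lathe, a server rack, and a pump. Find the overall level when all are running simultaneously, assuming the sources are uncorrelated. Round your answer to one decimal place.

94.1 dB

Incoherent sources combine by intensity addition: L_total = 10·log₁₀(Σ 10^(L_i/10)).
Σ 10^(L/10) = 10^(90.9/10) + 10^(75.6/10) + 10^(91.1/10) = 2.555e+09.
L_total = 10·log₁₀(2.555e+09) = 94.07 dB.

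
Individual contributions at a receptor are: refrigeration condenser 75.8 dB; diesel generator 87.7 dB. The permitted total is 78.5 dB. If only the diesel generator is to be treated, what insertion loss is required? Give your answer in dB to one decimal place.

12.5 dB

Everything except the diesel generator sums to 10^(75.8/10) = 3.802e+07 in linear terms, 75.80 dB.
To meet 78.5 dB overall, the treated diesel generator may contribute at most 10^(78.5/10) − 3.802e+07 = 3.278e+07, i.e. 75.16 dB.
So the diesel generator must be reduced from 87.7 to 75.16 dB: IL = 12.54 dB.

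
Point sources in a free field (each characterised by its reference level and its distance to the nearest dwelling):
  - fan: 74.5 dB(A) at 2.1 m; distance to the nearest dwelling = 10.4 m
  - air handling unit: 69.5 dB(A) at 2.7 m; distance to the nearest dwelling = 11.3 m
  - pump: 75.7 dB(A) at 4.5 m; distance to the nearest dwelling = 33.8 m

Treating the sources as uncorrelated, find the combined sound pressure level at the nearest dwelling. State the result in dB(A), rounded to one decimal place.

First find each source's level at the receiver (point-source: −20·log₁₀(r/r_ref)), then combine on an intensity basis.
fan: 74.5 − 20·log₁₀(10.4/2.1) = 74.5 − 13.90 = 60.60 dB(A).
air handling unit: 69.5 − 20·log₁₀(11.3/2.7) = 69.5 − 12.43 = 57.07 dB(A).
pump: 75.7 − 20·log₁₀(33.8/4.5) = 75.7 − 17.51 = 58.19 dB(A).
Σ 10^(L/10) = 2.317e+06 → L_total = 10·log₁₀(2.317e+06) = 63.65 dB(A).

63.6 dB(A)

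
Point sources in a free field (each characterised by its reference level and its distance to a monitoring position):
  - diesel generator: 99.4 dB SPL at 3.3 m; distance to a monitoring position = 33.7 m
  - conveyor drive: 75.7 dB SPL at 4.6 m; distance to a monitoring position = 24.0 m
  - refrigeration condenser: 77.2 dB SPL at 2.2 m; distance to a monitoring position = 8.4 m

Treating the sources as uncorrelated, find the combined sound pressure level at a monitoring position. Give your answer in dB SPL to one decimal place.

79.5 dB SPL

Apply inverse-square spreading to bring every level to the receiver, then sum 10^(L/10).
diesel generator: 99.4 − 20·log₁₀(33.7/3.3) = 99.4 − 20.18 = 79.22 dB SPL.
conveyor drive: 75.7 − 20·log₁₀(24.0/4.6) = 75.7 − 14.35 = 61.35 dB SPL.
refrigeration condenser: 77.2 − 20·log₁₀(8.4/2.2) = 77.2 − 11.64 = 65.56 dB SPL.
Σ 10^(L/10) = 8.848e+07 → L_total = 10·log₁₀(8.848e+07) = 79.47 dB SPL.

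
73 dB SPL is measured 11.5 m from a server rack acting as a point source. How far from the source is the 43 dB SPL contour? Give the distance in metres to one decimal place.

363.7 m

Point-source spreading drops the level by 20·log₁₀(r₂/r₁); inverting, r₂/r₁ = 10^(ΔL/20).
r₂ = 11.5·10^((73−43)/20) = 11.5·10^(30.0/20) = 363.66 m.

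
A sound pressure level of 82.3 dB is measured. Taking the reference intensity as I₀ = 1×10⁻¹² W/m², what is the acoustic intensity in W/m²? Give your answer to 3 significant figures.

L = 10·log₁₀(I/I₀) ⇒ I = I₀·10^(L/10) = 10⁻¹² × 10^8.23.

0.000170 W/m²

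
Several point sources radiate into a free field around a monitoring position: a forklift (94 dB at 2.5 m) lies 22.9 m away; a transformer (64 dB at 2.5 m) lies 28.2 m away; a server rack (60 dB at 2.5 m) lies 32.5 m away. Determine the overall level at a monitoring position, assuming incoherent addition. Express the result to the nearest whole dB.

75 dB

First find each source's level at the receiver (point-source: −20·log₁₀(r/r_ref)), then combine on an intensity basis.
forklift: 94 − 20·log₁₀(22.9/2.5) = 94 − 19.24 = 74.76 dB.
transformer: 64 − 20·log₁₀(28.2/2.5) = 64 − 21.05 = 42.95 dB.
server rack: 60 − 20·log₁₀(32.5/2.5) = 60 − 22.28 = 37.72 dB.
Σ 10^(L/10) = 2.996e+07 → L_total = 10·log₁₀(2.996e+07) = 74.77 dB.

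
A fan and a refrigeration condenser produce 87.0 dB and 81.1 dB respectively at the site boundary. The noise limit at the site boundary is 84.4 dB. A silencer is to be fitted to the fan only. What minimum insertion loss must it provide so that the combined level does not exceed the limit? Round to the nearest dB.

5 dB

Fixed contribution from the other source: Σ 10^(L/10) = 10^(81.1/10) = 1.288e+08 (81.10 dB).
The limit corresponds to 10^(84.4/10) = 2.754e+08; subtracting the fixed part leaves 1.466e+08 for the fan, i.e. 81.66 dB.
Required insertion loss = 87.0 − 81.66 = 5.34 dB.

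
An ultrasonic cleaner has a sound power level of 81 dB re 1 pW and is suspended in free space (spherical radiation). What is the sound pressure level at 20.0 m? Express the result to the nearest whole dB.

Free-field spherical radiation: L_p = L_w − 10·log₁₀(4π·r²), r = 20.0 m.
4π·r² = 5027 m², 10·log₁₀ of that is 37.013 dB.
L_p = 81 − 37.013 = 43.99 dB.

44 dB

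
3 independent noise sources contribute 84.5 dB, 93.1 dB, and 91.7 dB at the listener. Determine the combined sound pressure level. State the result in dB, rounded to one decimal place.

Incoherent sources combine by intensity addition: L_total = 10·log₁₀(Σ 10^(L_i/10)).
Σ 10^(L/10) = 10^(84.5/10) + 10^(93.1/10) + 10^(91.7/10) = 3.803e+09.
L_total = 10·log₁₀(3.803e+09) = 95.80 dB.

95.8 dB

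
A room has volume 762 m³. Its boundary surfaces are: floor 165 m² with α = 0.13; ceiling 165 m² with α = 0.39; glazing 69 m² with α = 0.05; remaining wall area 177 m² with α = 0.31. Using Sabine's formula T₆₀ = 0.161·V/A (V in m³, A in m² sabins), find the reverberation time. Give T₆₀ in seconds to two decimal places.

0.85 s

A = Σ Sᵢαᵢ = 165·0.13 + 165·0.39 + 69·0.05 + 177·0.31 = 144.12 m².
T₆₀ = 0.161 × 762 / 144.12 = 0.851 s.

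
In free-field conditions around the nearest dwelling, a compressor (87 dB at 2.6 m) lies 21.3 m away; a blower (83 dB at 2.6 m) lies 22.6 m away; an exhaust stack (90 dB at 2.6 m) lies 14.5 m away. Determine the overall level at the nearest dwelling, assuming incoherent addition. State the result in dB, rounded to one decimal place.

Propagate each source to the receiver with L = L_ref − 20·log₁₀(r/r_ref), then add intensities.
compressor: 87 − 20·log₁₀(21.3/2.6) = 87 − 18.27 = 68.73 dB.
blower: 83 − 20·log₁₀(22.6/2.6) = 83 − 18.78 = 64.22 dB.
exhaust stack: 90 − 20·log₁₀(14.5/2.6) = 90 − 14.93 = 75.07 dB.
Σ 10^(L/10) = 4.226e+07 → L_total = 10·log₁₀(4.226e+07) = 76.26 dB.

76.3 dB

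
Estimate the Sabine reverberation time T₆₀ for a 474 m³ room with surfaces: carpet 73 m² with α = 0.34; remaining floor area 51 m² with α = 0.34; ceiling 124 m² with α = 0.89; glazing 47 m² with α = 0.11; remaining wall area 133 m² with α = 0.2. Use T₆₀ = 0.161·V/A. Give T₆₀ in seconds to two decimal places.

0.41 s

Total absorption A = 73·0.34 + 51·0.34 + 124·0.89 + 47·0.11 + 133·0.2 = 184.29 m² sabins.
T₆₀ = 0.161·V/A = 0.161·474/184.29 = 0.414 s.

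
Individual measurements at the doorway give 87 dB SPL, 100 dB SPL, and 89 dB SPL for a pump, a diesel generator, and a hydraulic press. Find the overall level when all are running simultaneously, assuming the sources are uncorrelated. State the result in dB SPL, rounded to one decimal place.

100.5 dB SPL

Incoherent sources combine by intensity addition: L_total = 10·log₁₀(Σ 10^(L_i/10)).
Σ 10^(L/10) = 10^(87/10) + 10^(100/10) + 10^(89/10) = 1.130e+10.
L_total = 10·log₁₀(1.130e+10) = 100.53 dB SPL.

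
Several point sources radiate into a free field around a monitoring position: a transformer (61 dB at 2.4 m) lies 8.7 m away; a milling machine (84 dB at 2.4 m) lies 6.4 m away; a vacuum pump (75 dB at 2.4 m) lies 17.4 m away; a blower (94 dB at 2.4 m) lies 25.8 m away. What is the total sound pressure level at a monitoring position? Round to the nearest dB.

Apply inverse-square spreading to bring every level to the receiver, then sum 10^(L/10).
transformer: 61 − 20·log₁₀(8.7/2.4) = 61 − 11.19 = 49.81 dB.
milling machine: 84 − 20·log₁₀(6.4/2.4) = 84 − 8.52 = 75.48 dB.
vacuum pump: 75 − 20·log₁₀(17.4/2.4) = 75 − 17.21 = 57.79 dB.
blower: 94 − 20·log₁₀(25.8/2.4) = 94 − 20.63 = 73.37 dB.
Σ 10^(L/10) = 5.776e+07 → L_total = 10·log₁₀(5.776e+07) = 77.62 dB.

78 dB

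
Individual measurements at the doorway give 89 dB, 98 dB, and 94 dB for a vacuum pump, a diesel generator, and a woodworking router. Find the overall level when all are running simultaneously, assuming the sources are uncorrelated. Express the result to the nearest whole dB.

Incoherent sources combine by intensity addition: L_total = 10·log₁₀(Σ 10^(L_i/10)).
Σ 10^(L/10) = 10^(89/10) + 10^(98/10) + 10^(94/10) = 9.616e+09.
L_total = 10·log₁₀(9.616e+09) = 99.83 dB.

100 dB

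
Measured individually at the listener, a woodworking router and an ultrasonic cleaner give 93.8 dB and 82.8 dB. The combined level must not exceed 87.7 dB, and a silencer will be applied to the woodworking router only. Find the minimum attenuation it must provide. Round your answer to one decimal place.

7.8 dB

Everything except the woodworking router sums to 10^(82.8/10) = 1.905e+08 in linear terms, 82.80 dB.
To meet 87.7 dB overall, the treated woodworking router may contribute at most 10^(87.7/10) − 1.905e+08 = 3.983e+08, i.e. 86.00 dB.
Required insertion loss = 93.8 − 86.00 = 7.80 dB.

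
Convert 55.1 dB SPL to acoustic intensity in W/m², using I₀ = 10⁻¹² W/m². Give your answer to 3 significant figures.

I/I₀ = 10^(55.1/10) = 3.236e+05, so I = 3.236e+05 × 10⁻¹² W/m².

3.24e-07 W/m²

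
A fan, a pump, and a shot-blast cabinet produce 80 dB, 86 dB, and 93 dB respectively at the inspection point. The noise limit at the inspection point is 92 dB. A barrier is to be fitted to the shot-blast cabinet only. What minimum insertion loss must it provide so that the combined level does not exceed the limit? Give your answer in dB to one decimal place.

2.6 dB

Fixed contribution from the other sources: Σ 10^(L/10) = 10^(80/10) + 10^(86/10) = 4.981e+08 (86.97 dB).
The limit corresponds to 10^(92/10) = 1.585e+09; subtracting the fixed part leaves 1.087e+09 for the shot-blast cabinet, i.e. 90.36 dB.
Required insertion loss = 93 − 90.36 = 2.64 dB.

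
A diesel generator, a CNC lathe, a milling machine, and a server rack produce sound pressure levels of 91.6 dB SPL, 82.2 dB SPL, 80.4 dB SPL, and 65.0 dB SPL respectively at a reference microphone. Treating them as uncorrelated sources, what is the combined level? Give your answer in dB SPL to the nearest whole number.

92 dB SPL

Incoherent sources combine by intensity addition: L_total = 10·log₁₀(Σ 10^(L_i/10)).
Σ 10^(L/10) = 10^(91.6/10) + 10^(82.2/10) + 10^(80.4/10) + 10^(65.0/10) = 1.724e+09.
L_total = 10·log₁₀(1.724e+09) = 92.37 dB SPL.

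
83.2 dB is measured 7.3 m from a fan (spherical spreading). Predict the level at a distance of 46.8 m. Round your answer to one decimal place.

For a point source, L₂ = L₁ − 20·log₁₀(r₂/r₁).
L₂ = 83.2 − 20·log₁₀(46.8/7.3) = 83.2 − 16.138 = 67.06 dB.

67.1 dB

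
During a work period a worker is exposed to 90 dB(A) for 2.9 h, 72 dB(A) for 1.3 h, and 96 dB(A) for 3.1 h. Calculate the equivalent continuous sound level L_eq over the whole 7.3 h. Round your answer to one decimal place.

Weight each interval's intensity by its duration and average over T = 7.3 h:
Σ tᵢ·10^(Lᵢ/10) = 2.9·10^(90/10) + 1.3·10^(72/10) + 3.1·10^(96/10) = 1.526e+10.
L_eq = 10·log₁₀(1.526e+10/7.3) = 93.20 dB(A).

93.2 dB(A)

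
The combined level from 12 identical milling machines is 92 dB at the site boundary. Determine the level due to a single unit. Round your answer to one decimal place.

81.2 dB

12 equal contributions raise the level by 10·log₁₀ 12 = 10.792 dB, so each unit alone gives 92 − 10.792.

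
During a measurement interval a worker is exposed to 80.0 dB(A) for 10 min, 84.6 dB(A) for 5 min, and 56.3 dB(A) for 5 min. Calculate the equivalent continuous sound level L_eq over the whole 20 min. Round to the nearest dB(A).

81 dB(A)

The energy average is taken in the linear domain: L_eq = 10·log₁₀[(Σ tᵢ·10^(Lᵢ/10))/T], T = 20 min.
Σ tᵢ·10^(Lᵢ/10) = 10·10^(80.0/10) + 5·10^(84.6/10) + 5·10^(56.3/10) = 2.444e+09.
L_eq = 10·log₁₀(2.444e+09/20) = 80.87 dB(A).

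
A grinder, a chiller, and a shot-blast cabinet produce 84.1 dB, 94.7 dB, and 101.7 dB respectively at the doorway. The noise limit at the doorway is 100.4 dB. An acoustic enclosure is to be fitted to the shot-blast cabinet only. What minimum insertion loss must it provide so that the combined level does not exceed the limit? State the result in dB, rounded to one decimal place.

Everything except the shot-blast cabinet sums to 10^(84.1/10) + 10^(94.7/10) = 3.208e+09 in linear terms, 95.06 dB.
To meet 100.4 dB overall, the treated shot-blast cabinet may contribute at most 10^(100.4/10) − 3.208e+09 = 7.757e+09, i.e. 98.90 dB.
So the shot-blast cabinet must be reduced from 101.7 to 98.90 dB: IL = 2.80 dB.

2.8 dB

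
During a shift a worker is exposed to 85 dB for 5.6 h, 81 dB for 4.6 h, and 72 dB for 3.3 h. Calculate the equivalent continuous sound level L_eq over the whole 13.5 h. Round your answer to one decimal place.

82.5 dB

L_eq = 10·log₁₀[(1/T)·Σ tᵢ·10^(Lᵢ/10)] with T = 13.5 h.
Σ tᵢ·10^(Lᵢ/10) = 5.6·10^(85/10) + 4.6·10^(81/10) + 3.3·10^(72/10) = 2.402e+09.
L_eq = 10·log₁₀(2.402e+09/13.5) = 82.50 dB.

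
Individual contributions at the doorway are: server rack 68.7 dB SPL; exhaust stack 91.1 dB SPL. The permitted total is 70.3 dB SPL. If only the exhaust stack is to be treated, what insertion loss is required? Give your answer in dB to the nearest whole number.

26 dB

The untreated sources together contribute 10^(68.7/10) = 7.413e+06, i.e. 68.70 dB SPL.
The limit corresponds to 10^(70.3/10) = 1.072e+07; subtracting the fixed part leaves 3.302e+06 for the exhaust stack, i.e. 65.19 dB SPL.
So the exhaust stack must be reduced from 91.1 to 65.19 dB SPL: IL = 25.91 dB.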